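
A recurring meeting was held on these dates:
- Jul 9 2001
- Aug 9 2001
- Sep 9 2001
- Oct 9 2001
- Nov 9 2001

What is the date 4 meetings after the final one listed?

Each date is the 9th; the gaps (31, 31, 30, 31) track the month lengths.
The rule is the 9th of each month.
Next: December 2001 → Dec 9 2001.
January 2002: Jan 9 2002.
Next: February 2002 → Feb 9 2002.
Next: March 2002 → Mar 9 2002.

Mar 9 2002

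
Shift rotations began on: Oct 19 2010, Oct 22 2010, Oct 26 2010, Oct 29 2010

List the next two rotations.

Nov 2 2010, Nov 5 2010

Every event lands on a Tuesday or Friday (gaps cycle 3, 4, 3).
So the schedule is: every Tuesday and Friday.
Next Tuesday: Nov 2 2010.
Next Friday: Nov 5 2010.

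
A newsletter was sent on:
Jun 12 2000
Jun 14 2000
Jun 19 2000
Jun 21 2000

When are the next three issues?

Jun 26 2000, Jun 28 2000, Jul 3 2000

The gap pattern 2, 5, 2 repeats every 2 events.
These are the Mondays and Wednesdays of each week.
The following Monday is Jun 26 2000.
The following Wednesday is Jun 28 2000.
Next Monday: Jul 3 2000.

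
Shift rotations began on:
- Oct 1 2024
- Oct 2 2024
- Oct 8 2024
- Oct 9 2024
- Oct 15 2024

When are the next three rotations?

Oct 16 2024, Oct 22 2024, Oct 23 2024

The gap pattern 1, 6, 1, 6 repeats every 2 events.
These are the Tuesdays and Wednesdays of each week.
The following Wednesday is Oct 16 2024.
The following Tuesday is Oct 22 2024.
Next Wednesday: Oct 23 2024.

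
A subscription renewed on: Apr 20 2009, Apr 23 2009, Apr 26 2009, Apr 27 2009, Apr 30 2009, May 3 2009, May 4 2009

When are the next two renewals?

May 7 2009, May 10 2009

The gap pattern 3, 3, 1, 3, 3, 1 repeats every 3 events.
These are the Mondays, Thursdays and Sundays of each week.
The following Thursday is May 7 2009.
Next Sunday: May 10 2009.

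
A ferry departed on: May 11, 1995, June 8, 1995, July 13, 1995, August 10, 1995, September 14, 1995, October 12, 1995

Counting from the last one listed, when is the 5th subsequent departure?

March 14, 1996

Gaps: 28, 35, 28, 35, 28 days — a mix of 28 and 35. Every date is a Thursday.
Each is the 2nd Thursday of its month.
November 1995 — 2nd Thursday is November 9, 1995.
December 1995 — 2nd Thursday is December 14, 1995.
2nd Thursday of January 1996: January 11, 1996.
February 1996 — 2nd Thursday is February 8, 1996.
2nd Thursday of March 1996: March 14, 1996.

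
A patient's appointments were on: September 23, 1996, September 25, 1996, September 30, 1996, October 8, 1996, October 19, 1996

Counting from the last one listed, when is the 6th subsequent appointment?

Gaps: 2, 5, 8, 11 days — each gap is 3 larger than the previous one.
Next gap: 14 days. October 19, 1996 + 14 days = November 2, 1996.
Next gap: 17 days. November 2, 1996 + 17 days = November 19, 1996.
Next gap: 20 days. November 19, 1996 + 20 days = December 9, 1996.
Next gap: 23 days. December 9, 1996 + 23 days = January 1, 1997.
Next gap: 26 days. January 1, 1997 + 26 days = January 27, 1997.
Next gap: 29 days. January 27, 1997 + 29 days = February 25, 1997.

February 25, 1997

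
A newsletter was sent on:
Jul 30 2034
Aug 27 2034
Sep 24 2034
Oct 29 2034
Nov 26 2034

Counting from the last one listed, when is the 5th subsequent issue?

These are Sundays with 28, 28, 35, 28-day gaps.
Each is the final Sunday of its month — Jul 30 2034 is past the 28th, so '4th Sunday' doesn't fit.
Last Sunday of December 2034: Dec 31 2034.
Last Sunday of January 2035: Jan 28 2035.
Last Sunday of February 2035: Feb 25 2035.
March 2035 ends with Sunday Mar 25 2035.
Last Sunday of April 2035: Apr 29 2035.

Apr 29 2035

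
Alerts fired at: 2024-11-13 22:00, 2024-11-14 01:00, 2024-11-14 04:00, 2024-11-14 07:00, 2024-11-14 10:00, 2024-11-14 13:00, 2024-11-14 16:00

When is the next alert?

Gaps: 3, 3, 3, 3, 3, 3 hours — each event is 3 hours after the previous one.
2024-11-14 16:00 + 3 h = 2024-11-14 19:00.

2024-11-14 19:00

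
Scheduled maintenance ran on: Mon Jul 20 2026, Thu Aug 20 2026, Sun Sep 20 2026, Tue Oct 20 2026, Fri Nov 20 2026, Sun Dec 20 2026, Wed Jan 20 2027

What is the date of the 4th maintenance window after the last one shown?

Thu May 20 2027

Each date is the 20th; the gaps (31, 31, 30, 31, 30, 31) track the month lengths.
The rule is the 20th of each month.
February 2027: Sat Feb 20 2027.
March 2027: Sat Mar 20 2027.
April 2027: Tue Apr 20 2027.
Next: May 2027 → Thu May 20 2027.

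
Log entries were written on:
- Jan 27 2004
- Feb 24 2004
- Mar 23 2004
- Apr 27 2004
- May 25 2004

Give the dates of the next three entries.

Jun 22 2004, Jul 27 2004, Aug 24 2004

These are Tuesdays at 28- or 35-day spacing (28, 28, 35, 28).
The pattern: 4th Tuesday of the month.
June 2004 — 4th Tuesday is Jun 22 2004.
July 2004 — 4th Tuesday is Jul 27 2004.
August 2004 — 4th Tuesday is Aug 24 2004.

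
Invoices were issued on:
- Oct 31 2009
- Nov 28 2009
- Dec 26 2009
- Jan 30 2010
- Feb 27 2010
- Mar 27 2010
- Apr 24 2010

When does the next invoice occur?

May 29 2010

Every date is a Saturday; gaps 28, 28, 35, 28, 28, 28 days.
Each is the last Saturday of its month (at least one falls on the 29th or later, ruling out '4th Saturday').
Last Saturday of May 2010: May 29 2010.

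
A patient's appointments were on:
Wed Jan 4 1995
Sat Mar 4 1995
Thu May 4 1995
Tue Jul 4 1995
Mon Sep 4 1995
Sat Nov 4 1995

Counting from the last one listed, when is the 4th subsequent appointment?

The day-of-month is always 4 (59, 61, 61, 62, 61 days between events).
So this recurs on the 4th of every 2 months.
January 1996: Thu Jan 4 1996.
Next: March 1996 → Mon Mar 4 1996.
Next: May 1996 → Sat May 4 1996.
Next: July 1996 → Thu Jul 4 1996.

Thu Jul 4 1996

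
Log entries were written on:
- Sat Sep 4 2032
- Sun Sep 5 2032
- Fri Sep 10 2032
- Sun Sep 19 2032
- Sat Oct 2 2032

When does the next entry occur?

The spacing grows by 4 each time: 1, 5, 9, 13 days.
Next gap: 17 days. Sat Oct 2 2032 + 17 days = Tue Oct 19 2032.

Tue Oct 19 2032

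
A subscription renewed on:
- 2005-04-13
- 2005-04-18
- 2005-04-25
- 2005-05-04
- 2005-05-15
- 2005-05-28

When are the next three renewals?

2005-06-12, 2005-06-29, 2005-07-18

Intervals are 5, 7, 9, 11, 13 days — an arithmetic progression with common difference 2.
Next gap: 15 days. 2005-05-28 + 15 days = 2005-06-12.
Next gap: 17 days. 2005-06-12 + 17 days = 2005-06-29.
Next gap: 19 days. 2005-06-29 + 19 days = 2005-07-18.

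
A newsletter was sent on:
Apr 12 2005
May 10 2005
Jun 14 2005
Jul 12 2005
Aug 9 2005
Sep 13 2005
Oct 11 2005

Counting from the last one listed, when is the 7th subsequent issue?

May 9 2006

These are Tuesdays at 28- or 35-day spacing (28, 35, 28, 28, 35, 28).
The pattern: 2nd Tuesday of the month.
November 2005 — 2nd Tuesday is Nov 8 2005.
2nd Tuesday of December 2005: Dec 13 2005.
January 2006 — 2nd Tuesday is Jan 10 2006.
February 2006 — 2nd Tuesday is Feb 14 2006.
2nd Tuesday of March 2006: Mar 14 2006.
2nd Tuesday of April 2006: Apr 11 2006.
2nd Tuesday of May 2006: May 9 2006.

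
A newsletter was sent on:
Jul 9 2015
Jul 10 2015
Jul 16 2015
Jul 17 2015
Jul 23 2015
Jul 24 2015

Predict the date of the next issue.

Every event lands on a Thursday or Friday (gaps cycle 1, 6, 1, 6, 1).
So the schedule is: every Thursday and Friday.
Next Thursday: Jul 30 2015.

Jul 30 2015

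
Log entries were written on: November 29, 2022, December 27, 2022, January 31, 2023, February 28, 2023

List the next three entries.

These are Tuesdays with 28, 35, 28-day gaps.
Each is the final Tuesday of its month — November 29, 2022 is past the 28th, so '4th Tuesday' doesn't fit.
March 2023 ends with Tuesday March 28, 2023.
April 2023 ends with Tuesday April 25, 2023.
May 2023 ends with Tuesday May 30, 2023.

March 28, 2023; April 25, 2023; May 30, 2023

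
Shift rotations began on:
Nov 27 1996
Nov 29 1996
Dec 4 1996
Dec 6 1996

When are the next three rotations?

Dec 11 1996, Dec 13 1996, Dec 18 1996

Every event lands on a Wednesday or Friday (gaps cycle 2, 5, 2).
So the schedule is: every Wednesday and Friday.
The following Wednesday is Dec 11 1996.
The following Friday is Dec 13 1996.
The following Wednesday is Dec 18 1996.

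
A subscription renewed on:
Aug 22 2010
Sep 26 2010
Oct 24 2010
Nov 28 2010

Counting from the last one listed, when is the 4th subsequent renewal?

All dates are Sundays, 35, 28, 35 days apart.
Specifically, the 4th Sunday of each month.
December 2010 — 4th Sunday is Dec 26 2010.
4th Sunday of January 2011: Jan 23 2011.
4th Sunday of February 2011: Feb 27 2011.
March 2011 — 4th Sunday is Mar 27 2011.

Mar 27 2011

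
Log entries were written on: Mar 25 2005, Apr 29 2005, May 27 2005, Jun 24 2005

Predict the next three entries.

Jul 29 2005, Aug 26 2005, Sep 30 2005

These are Fridays with 35, 28, 28-day gaps.
Each is the final Friday of its month — Apr 29 2005 is past the 28th, so '4th Friday' doesn't fit.
Last Friday of July 2005: Jul 29 2005.
Last Friday of August 2005: Aug 26 2005.
Last Friday of September 2005: Sep 30 2005.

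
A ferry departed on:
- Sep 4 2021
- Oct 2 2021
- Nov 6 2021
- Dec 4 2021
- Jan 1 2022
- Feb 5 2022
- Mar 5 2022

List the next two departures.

Apr 2 2022, May 7 2022

These are Saturdays at 28- or 35-day spacing (28, 35, 28, 28, 35, 28).
The pattern: 1st Saturday of the month.
1st Saturday of April 2022: Apr 2 2022.
May 2022 — 1st Saturday is May 7 2022.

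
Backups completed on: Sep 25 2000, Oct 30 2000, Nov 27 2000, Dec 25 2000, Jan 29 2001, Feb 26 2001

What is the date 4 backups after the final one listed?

Every date is a Monday; gaps 35, 28, 28, 35, 28 days.
Each is the last Monday of its month (at least one falls on the 29th or later, ruling out '4th Monday').
March 2001 ends with Monday Mar 26 2001.
April 2001 ends with Monday Apr 30 2001.
Last Monday of May 2001: May 28 2001.
June 2001 ends with Monday Jun 25 2001.

Jun 25 2001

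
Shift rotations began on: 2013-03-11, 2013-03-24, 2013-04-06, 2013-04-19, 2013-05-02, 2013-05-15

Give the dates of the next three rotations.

2013-05-28, 2013-06-10, 2013-06-23

The spacing is 13, 13, 13, 13, 13 days — always 13 days.
2013-05-15 + 13 days = 2013-05-28.
2013-05-28 + 13 days = 2013-06-10.
2013-06-10 + 13 days = 2013-06-23.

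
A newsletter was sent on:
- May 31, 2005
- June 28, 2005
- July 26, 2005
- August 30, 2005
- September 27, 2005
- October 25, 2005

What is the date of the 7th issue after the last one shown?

These are Tuesdays with 28, 28, 35, 28, 28-day gaps.
Each is the final Tuesday of its month — May 31, 2005 is past the 28th, so '4th Tuesday' doesn't fit.
November 2005 ends with Tuesday November 29, 2005.
Last Tuesday of December 2005: December 27, 2005.
January 2006 ends with Tuesday January 31, 2006.
February 2006 ends with Tuesday February 28, 2006.
Last Tuesday of March 2006: March 28, 2006.
April 2006 ends with Tuesday April 25, 2006.
Last Tuesday of May 2006: May 30, 2006.

May 30, 2006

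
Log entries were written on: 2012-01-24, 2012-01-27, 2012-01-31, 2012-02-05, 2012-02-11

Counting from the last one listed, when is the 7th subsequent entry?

2012-04-21

The spacing grows by 1 each time: 3, 4, 5, 6 days.
Next gap: 7 days. 2012-02-11 + 7 days = 2012-02-18.
Next gap: 8 days. 2012-02-18 + 8 days = 2012-02-26.
Next gap: 9 days. 2012-02-26 + 9 days = 2012-03-06.
Next gap: 10 days. 2012-03-06 + 10 days = 2012-03-16.
Next gap: 11 days. 2012-03-16 + 11 days = 2012-03-27.
Next gap: 12 days. 2012-03-27 + 12 days = 2012-04-08.
Next gap: 13 days. 2012-04-08 + 13 days = 2012-04-21.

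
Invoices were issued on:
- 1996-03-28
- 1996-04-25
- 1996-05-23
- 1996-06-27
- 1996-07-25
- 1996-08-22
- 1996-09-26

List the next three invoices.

Gaps: 28, 28, 35, 28, 28, 35 days — a mix of 28 and 35. Every date is a Thursday.
Each is the 4th Thursday of its month.
4th Thursday of October 1996: 1996-10-24.
4th Thursday of November 1996: 1996-11-28.
4th Thursday of December 1996: 1996-12-26.

1996-10-24, 1996-11-28, 1996-12-26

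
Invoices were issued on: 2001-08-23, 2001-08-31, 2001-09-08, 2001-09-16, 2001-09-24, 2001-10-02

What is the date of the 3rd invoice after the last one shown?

2001-10-26

Every event comes 8 days after the last (8, 8, 8, 8, 8).
2001-10-02 + 8 days = 2001-10-10.
2001-10-10 + 8 days = 2001-10-18.
2001-10-18 + 8 days = 2001-10-26.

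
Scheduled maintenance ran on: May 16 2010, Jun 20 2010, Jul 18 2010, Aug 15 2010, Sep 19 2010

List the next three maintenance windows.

Oct 17 2010, Nov 21 2010, Dec 19 2010

Gaps: 35, 28, 28, 35 days — a mix of 28 and 35. Every date is a Sunday.
Each is the 3rd Sunday of its month.
October 2010 — 3rd Sunday is Oct 17 2010.
3rd Sunday of November 2010: Nov 21 2010.
3rd Sunday of December 2010: Dec 19 2010.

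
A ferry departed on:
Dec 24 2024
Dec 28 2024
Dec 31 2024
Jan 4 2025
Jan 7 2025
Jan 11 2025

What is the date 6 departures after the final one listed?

Feb 1 2025

Gaps: 4, 3, 4, 3, 4 days — not constant, but cyclic with period 2.
The events fall on every Tuesday and Saturday.
The following Tuesday is Jan 14 2025.
The following Saturday is Jan 18 2025.
The following Tuesday is Jan 21 2025.
Next Saturday: Jan 25 2025.
The following Tuesday is Jan 28 2025.
The following Saturday is Feb 1 2025.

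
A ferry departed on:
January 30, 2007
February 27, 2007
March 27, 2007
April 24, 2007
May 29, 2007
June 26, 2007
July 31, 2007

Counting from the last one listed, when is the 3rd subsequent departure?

October 30, 2007

All Tuesdays; the gaps (28, 28, 28, 35, 28, 35) vary with month length.
This is the last Tuesday of each month.
August 2007 ends with Tuesday August 28, 2007.
Last Tuesday of September 2007: September 25, 2007.
Last Tuesday of October 2007: October 30, 2007.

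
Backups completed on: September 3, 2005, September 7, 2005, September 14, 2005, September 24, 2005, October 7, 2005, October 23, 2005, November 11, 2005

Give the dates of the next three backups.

Gaps: 4, 7, 10, 13, 16, 19 days — each gap is 3 larger than the previous one.
Next gap: 22 days. November 11, 2005 + 22 days = December 3, 2005.
Next gap: 25 days. December 3, 2005 + 25 days = December 28, 2005.
Next gap: 28 days. December 28, 2005 + 28 days = January 25, 2006.

December 3, 2005; December 28, 2005; January 25, 2006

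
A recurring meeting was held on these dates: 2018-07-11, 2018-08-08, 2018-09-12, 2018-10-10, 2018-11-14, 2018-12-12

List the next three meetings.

These are Wednesdays at 28- or 35-day spacing (28, 35, 28, 35, 28).
The pattern: 2nd Wednesday of the month.
2nd Wednesday of January 2019: 2019-01-09.
2nd Wednesday of February 2019: 2019-02-13.
2nd Wednesday of March 2019: 2019-03-13.

2019-01-09, 2019-02-13, 2019-03-13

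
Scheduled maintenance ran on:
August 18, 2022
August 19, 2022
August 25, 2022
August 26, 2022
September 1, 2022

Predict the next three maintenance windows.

September 2, 2022; September 8, 2022; September 9, 2022

Gaps: 1, 6, 1, 6 days — not constant, but cyclic with period 2.
The events fall on every Thursday and Friday.
The following Friday is September 2, 2022.
The following Thursday is September 8, 2022.
Next Friday: September 9, 2022.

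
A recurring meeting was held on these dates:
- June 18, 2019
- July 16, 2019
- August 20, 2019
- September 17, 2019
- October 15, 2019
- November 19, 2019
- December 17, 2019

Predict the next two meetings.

All dates are Tuesdays, 28, 35, 28, 28, 35, 28 days apart.
Specifically, the 3rd Tuesday of each month.
3rd Tuesday of January 2020: January 21, 2020.
February 2020 — 3rd Tuesday is February 18, 2020.

January 21, 2020; February 18, 2020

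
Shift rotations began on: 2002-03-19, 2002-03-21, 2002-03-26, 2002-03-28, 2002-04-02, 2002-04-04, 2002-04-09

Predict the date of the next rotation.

Every event lands on a Tuesday or Thursday (gaps cycle 2, 5, 2, 5, 2, 5).
So the schedule is: every Tuesday and Thursday.
Next Thursday: 2002-04-11.

2002-04-11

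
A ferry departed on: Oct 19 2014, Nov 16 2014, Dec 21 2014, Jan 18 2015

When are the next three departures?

Gaps: 28, 35, 28 days — a mix of 28 and 35. Every date is a Sunday.
Each is the 3rd Sunday of its month.
3rd Sunday of February 2015: Feb 15 2015.
3rd Sunday of March 2015: Mar 15 2015.
3rd Sunday of April 2015: Apr 19 2015.

Feb 15 2015, Mar 15 2015, Apr 19 2015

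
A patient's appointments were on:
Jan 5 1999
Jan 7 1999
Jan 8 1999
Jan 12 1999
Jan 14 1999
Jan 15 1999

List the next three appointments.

Gaps: 2, 1, 4, 2, 1 days — not constant, but cyclic with period 3.
The events fall on every Tuesday, Thursday and Friday.
The following Tuesday is Jan 19 1999.
The following Thursday is Jan 21 1999.
Next Friday: Jan 22 1999.

Jan 19 1999, Jan 21 1999, Jan 22 1999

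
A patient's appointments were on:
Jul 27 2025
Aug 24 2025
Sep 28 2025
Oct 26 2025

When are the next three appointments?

Nov 23 2025, Dec 28 2025, Jan 25 2026

All dates are Sundays, 28, 35, 28 days apart.
Specifically, the 4th Sunday of each month.
4th Sunday of November 2025: Nov 23 2025.
December 2025 — 4th Sunday is Dec 28 2025.
4th Sunday of January 2026: Jan 25 2026.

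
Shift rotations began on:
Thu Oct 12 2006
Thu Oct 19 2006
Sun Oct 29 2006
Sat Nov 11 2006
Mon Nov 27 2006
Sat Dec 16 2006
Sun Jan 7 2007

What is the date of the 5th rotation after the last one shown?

The spacing grows by 3 each time: 7, 10, 13, 16, 19, 22 days.
Next gap: 25 days. Sun Jan 7 2007 + 25 days = Thu Feb 1 2007.
Next gap: 28 days. Thu Feb 1 2007 + 28 days = Thu Mar 1 2007.
Next gap: 31 days. Thu Mar 1 2007 + 31 days = Sun Apr 1 2007.
Next gap: 34 days. Sun Apr 1 2007 + 34 days = Sat May 5 2007.
Next gap: 37 days. Sat May 5 2007 + 37 days = Mon Jun 11 2007.

Mon Jun 11 2007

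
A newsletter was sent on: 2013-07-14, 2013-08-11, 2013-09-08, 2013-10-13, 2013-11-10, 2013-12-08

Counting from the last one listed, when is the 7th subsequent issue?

Gaps: 28, 28, 35, 28, 28 days — a mix of 28 and 35. Every date is a Sunday.
Each is the 2nd Sunday of its month.
2nd Sunday of January 2014: 2014-01-12.
February 2014 — 2nd Sunday is 2014-02-09.
2nd Sunday of March 2014: 2014-03-09.
April 2014 — 2nd Sunday is 2014-04-13.
May 2014 — 2nd Sunday is 2014-05-11.
June 2014 — 2nd Sunday is 2014-06-08.
July 2014 — 2nd Sunday is 2014-07-13.

2014-07-13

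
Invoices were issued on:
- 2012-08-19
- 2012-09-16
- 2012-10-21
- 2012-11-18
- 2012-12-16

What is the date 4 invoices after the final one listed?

All dates are Sundays, 28, 35, 28, 28 days apart.
Specifically, the 3rd Sunday of each month.
3rd Sunday of January 2013: 2013-01-20.
3rd Sunday of February 2013: 2013-02-17.
3rd Sunday of March 2013: 2013-03-17.
3rd Sunday of April 2013: 2013-04-21.

2013-04-21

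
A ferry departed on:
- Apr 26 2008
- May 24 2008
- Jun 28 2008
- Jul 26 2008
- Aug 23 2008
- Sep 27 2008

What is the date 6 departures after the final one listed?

Gaps: 28, 35, 28, 28, 35 days — a mix of 28 and 35. Every date is a Saturday.
Each is the 4th Saturday of its month.
October 2008 — 4th Saturday is Oct 25 2008.
November 2008 — 4th Saturday is Nov 22 2008.
December 2008 — 4th Saturday is Dec 27 2008.
January 2009 — 4th Saturday is Jan 24 2009.
4th Saturday of February 2009: Feb 28 2009.
4th Saturday of March 2009: Mar 28 2009.

Mar 28 2009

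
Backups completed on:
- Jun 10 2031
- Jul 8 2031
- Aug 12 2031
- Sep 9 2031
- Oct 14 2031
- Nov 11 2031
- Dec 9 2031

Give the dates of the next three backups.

These are Tuesdays at 28- or 35-day spacing (28, 35, 28, 35, 28, 28).
The pattern: 2nd Tuesday of the month.
January 2032 — 2nd Tuesday is Jan 13 2032.
2nd Tuesday of February 2032: Feb 10 2032.
2nd Tuesday of March 2032: Mar 9 2032.

Jan 13 2032, Feb 10 2032, Mar 9 2032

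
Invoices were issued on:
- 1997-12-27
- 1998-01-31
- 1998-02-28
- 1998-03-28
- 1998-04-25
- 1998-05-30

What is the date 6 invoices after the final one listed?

1998-11-28

These are Saturdays with 35, 28, 28, 28, 35-day gaps.
Each is the final Saturday of its month — 1998-01-31 is past the 28th, so '4th Saturday' doesn't fit.
Last Saturday of June 1998: 1998-06-27.
Last Saturday of July 1998: 1998-07-25.
Last Saturday of August 1998: 1998-08-29.
September 1998 ends with Saturday 1998-09-26.
October 1998 ends with Saturday 1998-10-31.
Last Saturday of November 1998: 1998-11-28.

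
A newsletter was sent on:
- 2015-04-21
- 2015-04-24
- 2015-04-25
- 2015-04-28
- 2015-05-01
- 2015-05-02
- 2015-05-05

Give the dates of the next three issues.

The gap pattern 3, 1, 3, 3, 1, 3 repeats every 3 events.
These are the Tuesdays, Fridays and Saturdays of each week.
The following Friday is 2015-05-08.
The following Saturday is 2015-05-09.
The following Tuesday is 2015-05-12.

2015-05-08, 2015-05-09, 2015-05-12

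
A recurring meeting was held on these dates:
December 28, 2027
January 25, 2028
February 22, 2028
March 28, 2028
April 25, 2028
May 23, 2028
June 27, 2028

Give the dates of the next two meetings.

July 25, 2028; August 22, 2028

These are Tuesdays at 28- or 35-day spacing (28, 28, 35, 28, 28, 35).
The pattern: 4th Tuesday of the month.
July 2028 — 4th Tuesday is July 25, 2028.
4th Tuesday of August 2028: August 22, 2028.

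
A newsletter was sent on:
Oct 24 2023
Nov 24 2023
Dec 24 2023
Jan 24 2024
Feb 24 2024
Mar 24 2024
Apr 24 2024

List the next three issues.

Gaps: 31, 30, 31, 31, 29, 31 days — not constant. Every event is on the 24th of the month.
Pattern: the 24th of each month.
May 2024: May 24 2024.
June 2024: Jun 24 2024.
July 2024: Jul 24 2024.

May 24 2024, Jun 24 2024, Jul 24 2024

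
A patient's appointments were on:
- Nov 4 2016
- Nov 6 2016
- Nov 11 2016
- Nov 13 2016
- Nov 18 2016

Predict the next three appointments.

The gap pattern 2, 5, 2, 5 repeats every 2 events.
These are the Fridays and Sundays of each week.
Next Sunday: Nov 20 2016.
Next Friday: Nov 25 2016.
Next Sunday: Nov 27 2016.

Nov 20 2016, Nov 25 2016, Nov 27 2016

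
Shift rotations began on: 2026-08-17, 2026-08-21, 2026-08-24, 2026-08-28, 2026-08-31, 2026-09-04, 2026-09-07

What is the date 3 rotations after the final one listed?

Gaps: 4, 3, 4, 3, 4, 3 days — not constant, but cyclic with period 2.
The events fall on every Monday and Friday.
Next Friday: 2026-09-11.
Next Monday: 2026-09-14.
The following Friday is 2026-09-18.

2026-09-18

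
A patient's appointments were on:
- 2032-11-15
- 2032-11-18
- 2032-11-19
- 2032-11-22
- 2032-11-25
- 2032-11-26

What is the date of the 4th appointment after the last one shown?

Every event lands on a Monday or Thursday or Friday (gaps cycle 3, 1, 3, 3, 1).
So the schedule is: every Monday, Thursday and Friday.
Next Monday: 2032-11-29.
The following Thursday is 2032-12-02.
Next Friday: 2032-12-03.
Next Monday: 2032-12-06.

2032-12-06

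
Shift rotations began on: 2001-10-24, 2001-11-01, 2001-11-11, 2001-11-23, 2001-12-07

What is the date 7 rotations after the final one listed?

2002-05-10

Intervals are 8, 10, 12, 14 days — an arithmetic progression with common difference 2.
Next gap: 16 days. 2001-12-07 + 16 days = 2001-12-23.
Next gap: 18 days. 2001-12-23 + 18 days = 2002-01-10.
Next gap: 20 days. 2002-01-10 + 20 days = 2002-01-30.
Next gap: 22 days. 2002-01-30 + 22 days = 2002-02-21.
Next gap: 24 days. 2002-02-21 + 24 days = 2002-03-17.
Next gap: 26 days. 2002-03-17 + 26 days = 2002-04-12.
Next gap: 28 days. 2002-04-12 + 28 days = 2002-05-10.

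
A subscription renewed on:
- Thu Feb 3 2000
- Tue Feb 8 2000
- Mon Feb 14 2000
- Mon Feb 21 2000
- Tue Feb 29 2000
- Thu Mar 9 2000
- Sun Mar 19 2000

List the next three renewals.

Thu Mar 30 2000, Tue Apr 11 2000, Mon Apr 24 2000

The spacing grows by 1 each time: 5, 6, 7, 8, 9, 10 days.
Next gap: 11 days. Sun Mar 19 2000 + 11 days = Thu Mar 30 2000.
Next gap: 12 days. Thu Mar 30 2000 + 12 days = Tue Apr 11 2000.
Next gap: 13 days. Tue Apr 11 2000 + 13 days = Mon Apr 24 2000.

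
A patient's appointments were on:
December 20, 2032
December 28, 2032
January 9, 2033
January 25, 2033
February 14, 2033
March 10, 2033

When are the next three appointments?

April 7, 2033; May 9, 2033; June 14, 2033

The spacing grows by 4 each time: 8, 12, 16, 20, 24 days.
Next gap: 28 days. March 10, 2033 + 28 days = April 7, 2033.
Next gap: 32 days. April 7, 2033 + 32 days = May 9, 2033.
Next gap: 36 days. May 9, 2033 + 36 days = June 14, 2033.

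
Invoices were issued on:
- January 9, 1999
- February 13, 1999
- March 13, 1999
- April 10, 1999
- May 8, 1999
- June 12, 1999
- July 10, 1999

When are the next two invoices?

August 14, 1999; September 11, 1999

Gaps: 35, 28, 28, 28, 35, 28 days — a mix of 28 and 35. Every date is a Saturday.
Each is the 2nd Saturday of its month.
2nd Saturday of August 1999: August 14, 1999.
2nd Saturday of September 1999: September 11, 1999.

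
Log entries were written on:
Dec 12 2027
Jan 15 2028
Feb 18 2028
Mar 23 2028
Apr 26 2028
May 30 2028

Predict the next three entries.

Gaps between consecutive events: 34, 34, 34, 34, 34 days — a constant 34-day interval.
May 30 2028 + 34 days = Jul 3 2028.
Jul 3 2028 + 34 days = Aug 6 2028.
Aug 6 2028 + 34 days = Sep 9 2028.

Jul 3 2028, Aug 6 2028, Sep 9 2028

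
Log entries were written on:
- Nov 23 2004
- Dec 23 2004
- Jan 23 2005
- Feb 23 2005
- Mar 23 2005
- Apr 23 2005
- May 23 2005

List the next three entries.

Jun 23 2005, Jul 23 2005, Aug 23 2005

Gaps: 30, 31, 31, 28, 31, 30 days — not constant. Every event is on the 23rd of the month.
Pattern: the 23rd of each month.
Next: June 2005 → Jun 23 2005.
July 2005: Jul 23 2005.
August 2005: Aug 23 2005.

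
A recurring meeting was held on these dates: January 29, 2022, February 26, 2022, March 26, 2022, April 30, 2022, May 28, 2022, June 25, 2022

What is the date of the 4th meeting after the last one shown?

October 29, 2022

Every date is a Saturday; gaps 28, 28, 35, 28, 28 days.
Each is the last Saturday of its month (at least one falls on the 29th or later, ruling out '4th Saturday').
July 2022 ends with Saturday July 30, 2022.
August 2022 ends with Saturday August 27, 2022.
Last Saturday of September 2022: September 24, 2022.
Last Saturday of October 2022: October 29, 2022.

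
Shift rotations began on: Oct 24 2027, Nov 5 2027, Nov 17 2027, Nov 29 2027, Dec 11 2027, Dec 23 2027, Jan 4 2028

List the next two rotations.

The spacing is 12, 12, 12, 12, 12, 12 days — always 12 days.
Jan 4 2028 + 12 days = Jan 16 2028.
Jan 16 2028 + 12 days = Jan 28 2028.

Jan 16 2028, Jan 28 2028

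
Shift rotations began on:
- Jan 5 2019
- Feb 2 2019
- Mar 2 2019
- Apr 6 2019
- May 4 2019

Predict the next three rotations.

All dates are Saturdays, 28, 28, 35, 28 days apart.
Specifically, the 1st Saturday of each month.
1st Saturday of June 2019: Jun 1 2019.
July 2019 — 1st Saturday is Jul 6 2019.
1st Saturday of August 2019: Aug 3 2019.

Jun 1 2019, Jul 6 2019, Aug 3 2019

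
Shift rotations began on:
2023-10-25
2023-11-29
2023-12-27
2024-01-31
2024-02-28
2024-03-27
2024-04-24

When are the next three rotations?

2024-05-29, 2024-06-26, 2024-07-31

These are Wednesdays with 35, 28, 35, 28, 28, 28-day gaps.
Each is the final Wednesday of its month — 2023-11-29 is past the 28th, so '4th Wednesday' doesn't fit.
May 2024 ends with Wednesday 2024-05-29.
Last Wednesday of June 2024: 2024-06-26.
July 2024 ends with Wednesday 2024-07-31.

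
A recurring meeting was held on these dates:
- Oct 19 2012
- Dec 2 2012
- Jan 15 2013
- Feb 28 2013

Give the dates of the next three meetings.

The spacing is 44, 44, 44 days — always 44 days.
Feb 28 2013 + 44 days = Apr 13 2013.
Apr 13 2013 + 44 days = May 27 2013.
May 27 2013 + 44 days = Jul 10 2013.

Apr 13 2013, May 27 2013, Jul 10 2013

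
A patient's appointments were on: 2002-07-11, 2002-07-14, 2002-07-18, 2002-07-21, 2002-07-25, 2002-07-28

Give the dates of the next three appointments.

The gap pattern 3, 4, 3, 4, 3 repeats every 2 events.
These are the Thursdays and Sundays of each week.
The following Thursday is 2002-08-01.
The following Sunday is 2002-08-04.
The following Thursday is 2002-08-08.

2002-08-01, 2002-08-04, 2002-08-08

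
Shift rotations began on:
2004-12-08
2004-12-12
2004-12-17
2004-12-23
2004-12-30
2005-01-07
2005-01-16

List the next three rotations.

Intervals are 4, 5, 6, 7, 8, 9 days — an arithmetic progression with common difference 1.
Next gap: 10 days. 2005-01-16 + 10 days = 2005-01-26.
Next gap: 11 days. 2005-01-26 + 11 days = 2005-02-06.
Next gap: 12 days. 2005-02-06 + 12 days = 2005-02-18.

2005-01-26, 2005-02-06, 2005-02-18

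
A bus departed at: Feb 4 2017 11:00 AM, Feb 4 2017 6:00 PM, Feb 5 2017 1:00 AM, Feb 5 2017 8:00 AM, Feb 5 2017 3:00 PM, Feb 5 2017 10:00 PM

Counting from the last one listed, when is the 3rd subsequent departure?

Feb 6 2017 7:00 PM

Gaps: 7, 7, 7, 7, 7 hours — each event is 7 hours after the previous one.
Feb 5 2017 10:00 PM + 7 h = Feb 6 2017 5:00 AM.
Feb 6 2017 5:00 AM + 7 h = Feb 6 2017 12:00 PM.
Feb 6 2017 12:00 PM + 7 h = Feb 6 2017 7:00 PM.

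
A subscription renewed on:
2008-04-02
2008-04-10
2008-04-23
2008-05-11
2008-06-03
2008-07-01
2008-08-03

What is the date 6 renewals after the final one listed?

Intervals are 8, 13, 18, 23, 28, 33 days — an arithmetic progression with common difference 5.
Next gap: 38 days. 2008-08-03 + 38 days = 2008-09-10.
Next gap: 43 days. 2008-09-10 + 43 days = 2008-10-23.
Next gap: 48 days. 2008-10-23 + 48 days = 2008-12-10.
Next gap: 53 days. 2008-12-10 + 53 days = 2009-02-01.
Next gap: 58 days. 2009-02-01 + 58 days = 2009-03-31.
Next gap: 63 days. 2009-03-31 + 63 days = 2009-06-02.

2009-06-02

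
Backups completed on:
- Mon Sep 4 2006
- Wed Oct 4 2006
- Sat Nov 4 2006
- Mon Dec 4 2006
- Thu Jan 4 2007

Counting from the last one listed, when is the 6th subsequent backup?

Wed Jul 4 2007

Gaps: 30, 31, 30, 31 days — not constant. Every event is on the 4th of the month.
Pattern: the 4th of each month.
February 2007: Sun Feb 4 2007.
March 2007: Sun Mar 4 2007.
April 2007: Wed Apr 4 2007.
Next: May 2007 → Fri May 4 2007.
Next: June 2007 → Mon Jun 4 2007.
July 2007: Wed Jul 4 2007.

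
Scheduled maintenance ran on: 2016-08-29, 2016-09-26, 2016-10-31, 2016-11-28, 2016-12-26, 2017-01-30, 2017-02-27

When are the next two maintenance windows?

2017-03-27, 2017-04-24

All Mondays; the gaps (28, 35, 28, 28, 35, 28) vary with month length.
This is the last Monday of each month.
Last Monday of March 2017: 2017-03-27.
April 2017 ends with Monday 2017-04-24.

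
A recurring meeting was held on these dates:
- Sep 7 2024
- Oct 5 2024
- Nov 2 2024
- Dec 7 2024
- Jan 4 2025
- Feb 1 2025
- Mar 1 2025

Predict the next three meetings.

Apr 5 2025, May 3 2025, Jun 7 2025

All dates are Saturdays, 28, 28, 35, 28, 28, 28 days apart.
Specifically, the 1st Saturday of each month.
1st Saturday of April 2025: Apr 5 2025.
May 2025 — 1st Saturday is May 3 2025.
June 2025 — 1st Saturday is Jun 7 2025.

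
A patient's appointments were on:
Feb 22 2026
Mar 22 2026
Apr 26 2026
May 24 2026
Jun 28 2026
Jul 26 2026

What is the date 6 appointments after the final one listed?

These are Sundays at 28- or 35-day spacing (28, 35, 28, 35, 28).
The pattern: 4th Sunday of the month.
August 2026 — 4th Sunday is Aug 23 2026.
September 2026 — 4th Sunday is Sep 27 2026.
October 2026 — 4th Sunday is Oct 25 2026.
November 2026 — 4th Sunday is Nov 22 2026.
December 2026 — 4th Sunday is Dec 27 2026.
January 2027 — 4th Sunday is Jan 24 2027.

Jan 24 2027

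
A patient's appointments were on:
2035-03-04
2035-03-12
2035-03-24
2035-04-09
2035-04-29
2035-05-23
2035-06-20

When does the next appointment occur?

2035-07-22

Gaps: 8, 12, 16, 20, 24, 28 days — each gap is 4 larger than the previous one.
Next gap: 32 days. 2035-06-20 + 32 days = 2035-07-22.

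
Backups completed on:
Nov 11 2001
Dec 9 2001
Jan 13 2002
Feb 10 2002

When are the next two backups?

Gaps: 28, 35, 28 days — a mix of 28 and 35. Every date is a Sunday.
Each is the 2nd Sunday of its month.
March 2002 — 2nd Sunday is Mar 10 2002.
2nd Sunday of April 2002: Apr 14 2002.

Mar 10 2002, Apr 14 2002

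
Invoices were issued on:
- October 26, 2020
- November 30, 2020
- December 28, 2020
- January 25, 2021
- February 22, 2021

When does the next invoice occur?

All Mondays; the gaps (35, 28, 28, 28) vary with month length.
This is the last Monday of each month.
March 2021 ends with Monday March 29, 2021.

March 29, 2021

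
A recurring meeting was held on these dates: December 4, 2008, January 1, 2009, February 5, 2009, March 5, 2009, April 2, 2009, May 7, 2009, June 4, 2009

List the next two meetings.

All dates are Thursdays, 28, 35, 28, 28, 35, 28 days apart.
Specifically, the 1st Thursday of each month.
1st Thursday of July 2009: July 2, 2009.
1st Thursday of August 2009: August 6, 2009.

July 2, 2009; August 6, 2009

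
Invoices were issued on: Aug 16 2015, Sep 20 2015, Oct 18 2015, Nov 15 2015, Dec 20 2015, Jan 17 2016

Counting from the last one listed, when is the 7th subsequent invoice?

These are Sundays at 28- or 35-day spacing (35, 28, 28, 35, 28).
The pattern: 3rd Sunday of the month.
3rd Sunday of February 2016: Feb 21 2016.
March 2016 — 3rd Sunday is Mar 20 2016.
3rd Sunday of April 2016: Apr 17 2016.
3rd Sunday of May 2016: May 15 2016.
June 2016 — 3rd Sunday is Jun 19 2016.
3rd Sunday of July 2016: Jul 17 2016.
August 2016 — 3rd Sunday is Aug 21 2016.

Aug 21 2016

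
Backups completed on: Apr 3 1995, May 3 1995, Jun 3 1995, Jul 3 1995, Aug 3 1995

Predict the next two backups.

Sep 3 1995, Oct 3 1995

Each date is the 3rd; the gaps (30, 31, 30, 31) track the month lengths.
The rule is the 3rd of each month.
September 1995: Sep 3 1995.
Next: October 1995 → Oct 3 1995.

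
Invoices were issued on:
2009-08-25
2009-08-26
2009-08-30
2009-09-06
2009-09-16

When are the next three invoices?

Intervals are 1, 4, 7, 10 days — an arithmetic progression with common difference 3.
Next gap: 13 days. 2009-09-16 + 13 days = 2009-09-29.
Next gap: 16 days. 2009-09-29 + 16 days = 2009-10-15.
Next gap: 19 days. 2009-10-15 + 19 days = 2009-11-03.

2009-09-29, 2009-10-15, 2009-11-03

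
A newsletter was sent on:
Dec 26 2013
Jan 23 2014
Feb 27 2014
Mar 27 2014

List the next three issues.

Apr 24 2014, May 22 2014, Jun 26 2014

All dates are Thursdays, 28, 35, 28 days apart.
Specifically, the 4th Thursday of each month.
4th Thursday of April 2014: Apr 24 2014.
May 2014 — 4th Thursday is May 22 2014.
June 2014 — 4th Thursday is Jun 26 2014.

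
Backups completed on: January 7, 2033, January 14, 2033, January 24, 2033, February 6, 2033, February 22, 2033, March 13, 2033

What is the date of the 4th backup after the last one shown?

June 27, 2033

Gaps: 7, 10, 13, 16, 19 days — each gap is 3 larger than the previous one.
Next gap: 22 days. March 13, 2033 + 22 days = April 4, 2033.
Next gap: 25 days. April 4, 2033 + 25 days = April 29, 2033.
Next gap: 28 days. April 29, 2033 + 28 days = May 27, 2033.
Next gap: 31 days. May 27, 2033 + 31 days = June 27, 2033.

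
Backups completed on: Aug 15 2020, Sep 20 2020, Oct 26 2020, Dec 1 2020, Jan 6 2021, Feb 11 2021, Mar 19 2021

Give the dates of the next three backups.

Every event comes 36 days after the last (36, 36, 36, 36, 36, 36).
Mar 19 2021 + 36 days = Apr 24 2021.
Apr 24 2021 + 36 days = May 30 2021.
May 30 2021 + 36 days = Jul 5 2021.

Apr 24 2021, May 30 2021, Jul 5 2021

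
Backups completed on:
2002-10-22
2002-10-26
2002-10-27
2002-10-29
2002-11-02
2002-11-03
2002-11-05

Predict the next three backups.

2002-11-09, 2002-11-10, 2002-11-12

Every event lands on a Tuesday or Saturday or Sunday (gaps cycle 4, 1, 2, 4, 1, 2).
So the schedule is: every Tuesday, Saturday and Sunday.
Next Saturday: 2002-11-09.
Next Sunday: 2002-11-10.
Next Tuesday: 2002-11-12.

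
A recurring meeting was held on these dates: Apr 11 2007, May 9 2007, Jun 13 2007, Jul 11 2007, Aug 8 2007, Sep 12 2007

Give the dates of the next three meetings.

All dates are Wednesdays, 28, 35, 28, 28, 35 days apart.
Specifically, the 2nd Wednesday of each month.
2nd Wednesday of October 2007: Oct 10 2007.
2nd Wednesday of November 2007: Nov 14 2007.
December 2007 — 2nd Wednesday is Dec 12 2007.

Oct 10 2007, Nov 14 2007, Dec 12 2007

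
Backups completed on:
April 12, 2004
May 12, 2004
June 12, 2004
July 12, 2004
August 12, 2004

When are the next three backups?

Gaps: 30, 31, 30, 31 days — not constant. Every event is on the 12th of the month.
Pattern: the 12th of each month.
Next: September 2004 → September 12, 2004.
Next: October 2004 → October 12, 2004.
November 2004: November 12, 2004.

September 12, 2004; October 12, 2004; November 12, 2004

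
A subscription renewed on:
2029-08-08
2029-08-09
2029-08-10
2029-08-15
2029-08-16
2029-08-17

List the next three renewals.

2029-08-22, 2029-08-23, 2029-08-24

Gaps: 1, 1, 5, 1, 1 days — not constant, but cyclic with period 3.
The events fall on every Wednesday, Thursday and Friday.
Next Wednesday: 2029-08-22.
Next Thursday: 2029-08-23.
The following Friday is 2029-08-24.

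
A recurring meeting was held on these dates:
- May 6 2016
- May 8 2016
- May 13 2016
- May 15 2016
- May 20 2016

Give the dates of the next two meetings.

Gaps: 2, 5, 2, 5 days — not constant, but cyclic with period 2.
The events fall on every Friday and Sunday.
Next Sunday: May 22 2016.
The following Friday is May 27 2016.

May 22 2016, May 27 2016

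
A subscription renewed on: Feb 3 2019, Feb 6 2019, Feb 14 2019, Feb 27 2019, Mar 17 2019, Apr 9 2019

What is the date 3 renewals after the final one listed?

Jul 17 2019

The spacing grows by 5 each time: 3, 8, 13, 18, 23 days.
Next gap: 28 days. Apr 9 2019 + 28 days = May 7 2019.
Next gap: 33 days. May 7 2019 + 33 days = Jun 9 2019.
Next gap: 38 days. Jun 9 2019 + 38 days = Jul 17 2019.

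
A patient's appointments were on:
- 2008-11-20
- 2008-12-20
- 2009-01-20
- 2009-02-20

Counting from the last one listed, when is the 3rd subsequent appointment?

The day-of-month is always 20 (30, 31, 31 days between events).
So this recurs on the 20th of each month.
Next: March 2009 → 2009-03-20.
April 2009: 2009-04-20.
May 2009: 2009-05-20.

2009-05-20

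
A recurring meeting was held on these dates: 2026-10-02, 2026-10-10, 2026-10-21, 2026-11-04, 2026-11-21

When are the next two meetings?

The spacing grows by 3 each time: 8, 11, 14, 17 days.
Next gap: 20 days. 2026-11-21 + 20 days = 2026-12-11.
Next gap: 23 days. 2026-12-11 + 23 days = 2027-01-03.

2026-12-11, 2027-01-03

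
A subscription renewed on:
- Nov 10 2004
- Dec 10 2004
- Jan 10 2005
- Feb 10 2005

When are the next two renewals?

Gaps: 30, 31, 31 days — not constant. Every event is on the 10th of the month.
Pattern: the 10th of each month.
Next: March 2005 → Mar 10 2005.
April 2005: Apr 10 2005.

Mar 10 2005, Apr 10 2005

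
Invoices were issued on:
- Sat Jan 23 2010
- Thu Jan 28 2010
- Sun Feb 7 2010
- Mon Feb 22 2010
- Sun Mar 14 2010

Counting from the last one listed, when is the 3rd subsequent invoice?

Intervals are 5, 10, 15, 20 days — an arithmetic progression with common difference 5.
Next gap: 25 days. Sun Mar 14 2010 + 25 days = Thu Apr 8 2010.
Next gap: 30 days. Thu Apr 8 2010 + 30 days = Sat May 8 2010.
Next gap: 35 days. Sat May 8 2010 + 35 days = Sat Jun 12 2010.

Sat Jun 12 2010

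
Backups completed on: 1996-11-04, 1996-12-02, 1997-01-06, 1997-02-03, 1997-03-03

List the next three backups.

Gaps: 28, 35, 28, 28 days — a mix of 28 and 35. Every date is a Monday.
Each is the 1st Monday of its month.
1st Monday of April 1997: 1997-04-07.
1st Monday of May 1997: 1997-05-05.
1st Monday of June 1997: 1997-06-02.

1997-04-07, 1997-05-05, 1997-06-02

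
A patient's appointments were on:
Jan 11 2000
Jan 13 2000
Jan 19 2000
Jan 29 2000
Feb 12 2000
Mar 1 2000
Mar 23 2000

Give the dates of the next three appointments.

Gaps: 2, 6, 10, 14, 18, 22 days — each gap is 4 larger than the previous one.
Next gap: 26 days. Mar 23 2000 + 26 days = Apr 18 2000.
Next gap: 30 days. Apr 18 2000 + 30 days = May 18 2000.
Next gap: 34 days. May 18 2000 + 34 days = Jun 21 2000.

Apr 18 2000, May 18 2000, Jun 21 2000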